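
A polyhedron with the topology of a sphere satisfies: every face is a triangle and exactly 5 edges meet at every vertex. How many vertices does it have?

Each face has 3 edges and each edge borders two faces, so 2E = 3F.
Each vertex has degree 5, so 5V = 2E and hence V = 3F/5.
Euler: V − E + F = 2 ⇒ (3F/5) − (3F/2) + F = 2.
Multiply by 10: (6 − 15 + 10)F = 20, i.e. 1F = 20.
So F = 20, E = 3·20/2 = 30, V = 3·20/5 = 12.

12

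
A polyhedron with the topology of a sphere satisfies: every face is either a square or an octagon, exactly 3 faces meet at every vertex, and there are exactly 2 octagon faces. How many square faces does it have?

8

Let x be the number of squares; then F = 2 + x.
Edge–face incidences: 2E = 8·2 + 4·x = 16 + 4x.
Every vertex has degree 3, so 3V = 2E.
Euler: V − E + F = 2 ⇒ (2E)/3 − E + (2 + x) = 2.
Multiply by 6: 2·(2E) − 3·(2E) + 6·(2 + x) = 12, i.e. 12 + 6x − (16 + 4x) = 12.
Collecting terms: 2x − 4 = 12, so 2x = 16, so x = 8.
Then 2E = 16 + 4·8 = 48, so E = 24, V = 2E/3 = 16, F = 2 + 8 = 10.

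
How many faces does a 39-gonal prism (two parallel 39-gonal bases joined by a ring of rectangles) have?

A prism on an n-gon has two n-gon bases and n rectangular sides: V = 2·39 = 78, E = 3·39 = 117, F = 39 + 2 = 41.

41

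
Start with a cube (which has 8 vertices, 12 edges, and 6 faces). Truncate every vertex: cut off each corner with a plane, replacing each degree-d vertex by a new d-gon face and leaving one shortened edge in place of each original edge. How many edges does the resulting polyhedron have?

Truncation replaces each original edge-end by a new vertex, so V′ = 2E = 24.
Each original edge survives, and each old vertex of degree d contributes d new edges; summing degrees gives Σd = 2E, so E′ = E + 2E = 3E = 36.
Each original face survives and each original vertex becomes one new face: F′ = F + V = 14.

36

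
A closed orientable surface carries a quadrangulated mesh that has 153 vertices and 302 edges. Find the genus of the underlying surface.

0

Every face is a square and each edge borders two faces, so 4F = 2·302, giving F = 151.
χ = V − E + F = 153 − 302 + 151 = 2.
For a closed orientable surface χ = 2 − 2g, so g = (2 − (2))/2 = 0.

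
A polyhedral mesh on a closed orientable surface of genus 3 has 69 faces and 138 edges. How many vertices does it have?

For a closed orientable surface of genus 3, χ = 2 − 2·3 = -4.
V = -4 + E − F = -4 + 138 − 69 = 65.

65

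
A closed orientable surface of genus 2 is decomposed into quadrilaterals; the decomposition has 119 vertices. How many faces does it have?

χ = 2 − 2·2 = -2, and every face is a square so 4F = 2E.
V − E + F = -2 with E = 4F/2 gives 119 − (4/2 − 1)·F = -2, so F = 121 and E = 242.

121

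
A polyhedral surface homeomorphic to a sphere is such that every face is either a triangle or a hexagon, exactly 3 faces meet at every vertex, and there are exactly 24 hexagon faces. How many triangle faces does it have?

4

Let x be the number of triangles; then F = 24 + x.
Edge–face incidences: 2E = 6·24 + 3·x = 144 + 3x.
Every vertex has degree 3, so 3V = 2E.
Euler: V − E + F = 2 ⇒ (2E)/3 − E + (24 + x) = 2.
Multiply by 6: 2·(2E) − 3·(2E) + 6·(24 + x) = 12, i.e. 144 + 6x − (144 + 3x) = 12.
Collecting terms: 3x = 12, so x = 4.
Then 2E = 144 + 3·4 = 156, so E = 78, V = 2E/3 = 52, F = 24 + 4 = 28.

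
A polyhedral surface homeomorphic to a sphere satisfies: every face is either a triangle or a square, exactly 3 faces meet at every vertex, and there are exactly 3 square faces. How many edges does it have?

9

Let x be the number of triangles; then F = 3 + x.
Edge–face incidences: 2E = 4·3 + 3·x = 12 + 3x.
Every vertex has degree 3, so 3V = 2E.
Euler: V − E + F = 2 ⇒ (2E)/3 − E + (3 + x) = 2.
Multiply by 6: 2·(2E) − 3·(2E) + 6·(3 + x) = 12, i.e. 18 + 6x − (12 + 3x) = 12.
Collecting terms: 3x + 6 = 12, so 3x = 6, so x = 2.
Then 2E = 12 + 3·2 = 18, so E = 9, V = 2E/3 = 6, F = 3 + 2 = 5.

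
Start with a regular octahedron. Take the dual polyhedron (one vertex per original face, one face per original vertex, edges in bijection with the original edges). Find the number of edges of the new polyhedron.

12

The base solid has V = 6, E = 12, F = 8.
The dual swaps V and F and preserves E: V′ = F = 8, E′ = E = 12, F′ = V = 6.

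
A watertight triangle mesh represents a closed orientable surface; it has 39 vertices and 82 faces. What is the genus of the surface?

Every face is a triangle, so 2E = 3·82 = 246, giving E = 123.
χ = V − E + F = 39 − 123 + 82 = -2.
For a closed orientable surface χ = 2 − 2g, so g = (2 − (-2))/2 = 2.

2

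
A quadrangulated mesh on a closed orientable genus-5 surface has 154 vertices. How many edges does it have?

324

χ = 2 − 2·5 = -8, and every face is a square so 4F = 2E.
V − E + F = -8 with E = 4F/2 gives 154 − (4/2 − 1)·F = -8, so F = 162 and E = 324.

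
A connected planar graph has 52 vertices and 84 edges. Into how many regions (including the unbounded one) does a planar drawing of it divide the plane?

34

Euler's formula for a connected plane graph: V − E + F = 2, so F = 2 − 52 + 84 = 34.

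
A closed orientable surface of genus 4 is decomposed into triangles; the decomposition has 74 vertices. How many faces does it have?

χ = 2 − 2·4 = -6, and every face is a triangle so 3F = 2E.
V − E + F = -6 with E = 3F/2 gives 74 − (3/2 − 1)·F = -6, so F = 160 and E = 240.

160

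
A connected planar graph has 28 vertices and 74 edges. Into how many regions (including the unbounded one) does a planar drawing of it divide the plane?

48

Euler's formula for a connected plane graph: V − E + F = 2, so F = 2 − 28 + 74 = 48.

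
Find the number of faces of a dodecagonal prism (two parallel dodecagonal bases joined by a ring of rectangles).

14

A prism on an n-gon has two n-gon bases and n rectangular sides: V = 2·12 = 24, E = 3·12 = 36, F = 12 + 2 = 14.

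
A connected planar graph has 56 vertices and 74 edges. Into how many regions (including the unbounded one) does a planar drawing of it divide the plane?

Euler's formula for a connected plane graph: V − E + F = 2, so F = 2 − 56 + 74 = 20.

20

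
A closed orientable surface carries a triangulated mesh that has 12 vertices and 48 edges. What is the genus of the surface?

3

Every face is a triangle and each edge borders two faces, so 3F = 2·48, giving F = 32.
χ = V − E + F = 12 − 48 + 32 = -4.
For a closed orientable surface χ = 2 − 2g, so g = (2 − (-4))/2 = 3.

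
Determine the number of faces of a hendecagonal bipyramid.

A bipyramid over an n-gon has 2n triangular faces and n + 2 vertices: V = 11 + 2 = 13, E = 3·11 = 33, F = 2·11 = 22.

22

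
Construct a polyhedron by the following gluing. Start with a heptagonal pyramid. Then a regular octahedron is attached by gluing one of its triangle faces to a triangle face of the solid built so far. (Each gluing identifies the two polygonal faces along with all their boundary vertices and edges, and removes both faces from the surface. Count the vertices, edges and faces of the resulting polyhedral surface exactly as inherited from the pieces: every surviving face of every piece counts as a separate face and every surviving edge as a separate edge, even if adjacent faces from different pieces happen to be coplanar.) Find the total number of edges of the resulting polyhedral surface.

23

A heptagonal pyramid: V=8, E=14, F=8.
Attach a regular octahedron (V=6, E=12, F=8) along a 3-gon: merge 3 vertices and 3 edges, delete both glued faces → V=11, E=23, F=14.
Check: V − E + F = 11 − 23 + 14 = 2.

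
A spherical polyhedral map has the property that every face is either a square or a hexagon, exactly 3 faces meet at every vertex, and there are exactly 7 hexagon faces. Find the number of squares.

6

Let x be the number of squares; then F = 7 + x.
Edge–face incidences: 2E = 6·7 + 4·x = 42 + 4x.
Every vertex has degree 3, so 3V = 2E.
Euler: V − E + F = 2 ⇒ (2E)/3 − E + (7 + x) = 2.
Multiply by 6: 2·(2E) − 3·(2E) + 6·(7 + x) = 12, i.e. 42 + 6x − (42 + 4x) = 12.
Collecting terms: 2x = 12, so x = 6.
Then 2E = 42 + 4·6 = 66, so E = 33, V = 2E/3 = 22, F = 7 + 6 = 13.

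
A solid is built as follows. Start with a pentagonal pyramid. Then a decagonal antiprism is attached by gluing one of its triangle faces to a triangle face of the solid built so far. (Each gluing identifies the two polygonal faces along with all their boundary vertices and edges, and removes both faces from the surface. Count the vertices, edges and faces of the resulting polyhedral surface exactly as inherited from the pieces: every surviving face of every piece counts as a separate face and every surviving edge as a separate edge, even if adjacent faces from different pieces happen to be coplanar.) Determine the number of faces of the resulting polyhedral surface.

A pentagonal pyramid: V=6, E=10, F=6.
Attach a decagonal antiprism (V=20, E=40, F=22) along a 3-gon: merge 3 vertices and 3 edges, delete both glued faces → V=23, E=47, F=26.
Check: V − E + F = 23 − 47 + 26 = 2.

26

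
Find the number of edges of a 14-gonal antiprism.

56

An antiprism on an n-gon has two n-gon caps and 2n triangles: V = 2·14 = 28, E = 4·14 = 56, F = 2·14 + 2 = 30.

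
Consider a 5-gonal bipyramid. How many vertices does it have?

7

A bipyramid over an n-gon has 2n triangular faces and n + 2 vertices: V = 5 + 2 = 7, E = 3·5 = 15, F = 2·5 = 10.
Check: V − E + F = 7 − 15 + 10 = 2.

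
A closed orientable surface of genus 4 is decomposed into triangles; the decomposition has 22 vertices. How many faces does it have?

56

χ = 2 − 2·4 = -6, and every face is a triangle so 3F = 2E.
V − E + F = -6 with E = 3F/2 gives 22 − (3/2 − 1)·F = -6, so F = 56 and E = 84.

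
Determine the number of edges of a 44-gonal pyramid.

88

A pyramid on an n-gon base has one n-gon and n triangles: V = 44 + 1 = 45, E = 2·44 = 88, F = 44 + 1 = 45.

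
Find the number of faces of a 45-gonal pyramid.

A pyramid on an n-gon base has one n-gon and n triangles: V = 45 + 1 = 46, E = 2·45 = 90, F = 45 + 1 = 46.

46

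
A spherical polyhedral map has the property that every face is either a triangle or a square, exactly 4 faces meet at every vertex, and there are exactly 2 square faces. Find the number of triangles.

8

Let x be the number of triangles; then F = 2 + x.
Edge–face incidences: 2E = 4·2 + 3·x = 8 + 3x.
Every vertex has degree 4, so 4V = 2E.
Euler: V − E + F = 2 ⇒ (2E)/4 − E + (2 + x) = 2.
Multiply by 8: 2·(2E) − 4·(2E) + 8·(2 + x) = 16, i.e. 16 + 8x − 2·(8 + 3x) = 16.
Collecting terms: 2x = 16, so x = 8.
Then 2E = 8 + 3·8 = 32, so E = 16, V = 2E/4 = 8, F = 2 + 8 = 10.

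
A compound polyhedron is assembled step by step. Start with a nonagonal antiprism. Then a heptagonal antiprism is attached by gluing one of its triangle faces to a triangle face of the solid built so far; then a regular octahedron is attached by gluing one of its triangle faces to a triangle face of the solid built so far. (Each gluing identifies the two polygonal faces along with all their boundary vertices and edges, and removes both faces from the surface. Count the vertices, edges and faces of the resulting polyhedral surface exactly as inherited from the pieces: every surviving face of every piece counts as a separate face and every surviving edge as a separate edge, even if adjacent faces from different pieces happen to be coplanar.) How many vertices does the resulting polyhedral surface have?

A nonagonal antiprism: V=18, E=36, F=20.
Attach a heptagonal antiprism (V=14, E=28, F=16) along a 3-gon: merge 3 vertices and 3 edges, delete both glued faces → V=29, E=61, F=34.
Attach a regular octahedron (V=6, E=12, F=8) along a 3-gon: merge 3 vertices and 3 edges, delete both glued faces → V=32, E=70, F=40.
Check: V − E + F = 32 − 70 + 40 = 2.

32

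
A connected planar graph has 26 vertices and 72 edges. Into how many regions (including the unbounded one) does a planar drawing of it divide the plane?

48

Euler's formula for a connected plane graph: V − E + F = 2, so F = 2 − 26 + 72 = 48.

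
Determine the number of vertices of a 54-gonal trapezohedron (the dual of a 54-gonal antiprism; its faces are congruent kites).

The n-trapezohedron (dual of the n-antiprism) has V = 2·54 + 2 = 110, E = 4·54 = 216, F = 2·54 = 108.

110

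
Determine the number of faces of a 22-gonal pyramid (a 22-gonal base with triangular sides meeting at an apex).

23

A pyramid on an n-gon base has one n-gon and n triangles: V = 22 + 1 = 23, E = 2·22 = 44, F = 22 + 1 = 23.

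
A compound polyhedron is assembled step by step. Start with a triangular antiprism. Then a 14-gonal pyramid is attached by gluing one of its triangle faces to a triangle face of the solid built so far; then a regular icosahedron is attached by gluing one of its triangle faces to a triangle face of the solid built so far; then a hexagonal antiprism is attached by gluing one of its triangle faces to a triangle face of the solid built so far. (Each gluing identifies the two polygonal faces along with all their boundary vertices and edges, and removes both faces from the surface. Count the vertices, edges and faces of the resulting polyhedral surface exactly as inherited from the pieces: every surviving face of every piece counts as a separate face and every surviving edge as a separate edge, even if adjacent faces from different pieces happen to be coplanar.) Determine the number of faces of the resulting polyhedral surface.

51

A triangular antiprism: V=6, E=12, F=8.
Attach a 14-gonal pyramid (V=15, E=28, F=15) along a 3-gon: merge 3 vertices and 3 edges, delete both glued faces → V=18, E=37, F=21.
Attach a regular icosahedron (V=12, E=30, F=20) along a 3-gon: merge 3 vertices and 3 edges, delete both glued faces → V=27, E=64, F=39.
Attach a hexagonal antiprism (V=12, E=24, F=14) along a 3-gon: merge 3 vertices and 3 edges, delete both glued faces → V=36, E=85, F=51.
Check: V − E + F = 36 − 85 + 51 = 2.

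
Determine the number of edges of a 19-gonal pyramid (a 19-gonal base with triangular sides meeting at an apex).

38

A pyramid on an n-gon base has one n-gon and n triangles: V = 19 + 1 = 20, E = 2·19 = 38, F = 19 + 1 = 20.
Check: V − E + F = 20 − 38 + 20 = 2.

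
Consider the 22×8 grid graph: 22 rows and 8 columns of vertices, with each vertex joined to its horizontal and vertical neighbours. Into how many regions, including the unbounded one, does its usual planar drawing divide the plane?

The grid has V = 22·8 = 176 vertices and E = 22·7 + 8·21 = 322 edges.
F = 2 − V + E = 2 − 176 + 322 = 148.

148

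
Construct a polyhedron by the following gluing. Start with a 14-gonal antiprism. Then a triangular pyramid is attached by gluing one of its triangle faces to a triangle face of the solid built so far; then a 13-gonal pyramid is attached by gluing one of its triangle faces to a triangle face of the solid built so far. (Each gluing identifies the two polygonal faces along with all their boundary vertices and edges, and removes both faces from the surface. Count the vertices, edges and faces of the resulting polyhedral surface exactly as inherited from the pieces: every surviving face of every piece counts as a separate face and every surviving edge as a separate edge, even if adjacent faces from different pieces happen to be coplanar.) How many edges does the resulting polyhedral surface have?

A 14-gonal antiprism: V=28, E=56, F=30.
Attach a triangular pyramid (V=4, E=6, F=4) along a 3-gon: merge 3 vertices and 3 edges, delete both glued faces → V=29, E=59, F=32.
Attach a 13-gonal pyramid (V=14, E=26, F=14) along a 3-gon: merge 3 vertices and 3 edges, delete both glued faces → V=40, E=82, F=44.
Check: V − E + F = 40 − 82 + 44 = 2.

82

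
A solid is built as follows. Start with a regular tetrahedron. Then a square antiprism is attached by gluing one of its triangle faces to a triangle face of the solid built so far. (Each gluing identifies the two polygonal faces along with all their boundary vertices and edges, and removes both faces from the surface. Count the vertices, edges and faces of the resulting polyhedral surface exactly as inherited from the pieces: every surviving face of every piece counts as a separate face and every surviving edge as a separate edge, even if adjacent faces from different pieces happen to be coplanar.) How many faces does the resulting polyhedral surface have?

12

A regular tetrahedron: V=4, E=6, F=4.
Attach a square antiprism (V=8, E=16, F=10) along a 3-gon: merge 3 vertices and 3 edges, delete both glued faces → V=9, E=19, F=12.
Check: V − E + F = 9 − 19 + 12 = 2.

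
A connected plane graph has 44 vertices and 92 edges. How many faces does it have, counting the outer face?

50

Euler's formula for a connected plane graph: V − E + F = 2, so F = 2 − 44 + 92 = 50.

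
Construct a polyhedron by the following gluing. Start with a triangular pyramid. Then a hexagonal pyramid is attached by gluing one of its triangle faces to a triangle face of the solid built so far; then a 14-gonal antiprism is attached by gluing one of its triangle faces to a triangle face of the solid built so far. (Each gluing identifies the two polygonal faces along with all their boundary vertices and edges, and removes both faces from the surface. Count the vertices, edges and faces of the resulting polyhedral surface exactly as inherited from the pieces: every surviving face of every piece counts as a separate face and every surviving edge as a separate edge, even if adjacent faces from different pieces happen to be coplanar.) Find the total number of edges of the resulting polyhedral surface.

A triangular pyramid: V=4, E=6, F=4.
Attach a hexagonal pyramid (V=7, E=12, F=7) along a 3-gon: merge 3 vertices and 3 edges, delete both glued faces → V=8, E=15, F=9.
Attach a 14-gonal antiprism (V=28, E=56, F=30) along a 3-gon: merge 3 vertices and 3 edges, delete both glued faces → V=33, E=68, F=37.
Check: V − E + F = 33 − 68 + 37 = 2.

68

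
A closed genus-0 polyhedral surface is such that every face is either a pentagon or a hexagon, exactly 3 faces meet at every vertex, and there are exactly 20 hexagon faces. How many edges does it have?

90

Let x be the number of pentagons; then F = 20 + x.
Edge–face incidences: 2E = 6·20 + 5·x = 120 + 5x.
Every vertex has degree 3, so 3V = 2E.
Euler: V − E + F = 2 ⇒ (2E)/3 − E + (20 + x) = 2.
Multiply by 6: 2·(2E) − 3·(2E) + 6·(20 + x) = 12, i.e. 120 + 6x − (120 + 5x) = 12.
Collecting terms: x = 12.
Then 2E = 120 + 5·12 = 180, so E = 90, V = 2E/3 = 60, F = 20 + 12 = 32.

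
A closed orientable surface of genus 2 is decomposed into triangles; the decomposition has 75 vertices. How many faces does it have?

154

χ = 2 − 2·2 = -2, and every face is a triangle so 3F = 2E.
V − E + F = -2 with E = 3F/2 gives 75 − (3/2 − 1)·F = -2, so F = 154 and E = 231.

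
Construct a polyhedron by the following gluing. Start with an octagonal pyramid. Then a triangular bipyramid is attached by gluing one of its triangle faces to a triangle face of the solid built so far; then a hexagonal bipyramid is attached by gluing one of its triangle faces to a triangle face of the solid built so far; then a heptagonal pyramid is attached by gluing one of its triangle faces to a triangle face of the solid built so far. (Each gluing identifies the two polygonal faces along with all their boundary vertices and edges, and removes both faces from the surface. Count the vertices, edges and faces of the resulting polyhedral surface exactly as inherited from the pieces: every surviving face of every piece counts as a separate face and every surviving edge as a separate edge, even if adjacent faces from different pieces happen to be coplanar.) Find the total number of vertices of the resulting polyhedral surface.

An octagonal pyramid: V=9, E=16, F=9.
Attach a triangular bipyramid (V=5, E=9, F=6) along a 3-gon: merge 3 vertices and 3 edges, delete both glued faces → V=11, E=22, F=13.
Attach a hexagonal bipyramid (V=8, E=18, F=12) along a 3-gon: merge 3 vertices and 3 edges, delete both glued faces → V=16, E=37, F=23.
Attach a heptagonal pyramid (V=8, E=14, F=8) along a 3-gon: merge 3 vertices and 3 edges, delete both glued faces → V=21, E=48, F=29.
Check: V − E + F = 21 − 48 + 29 = 2.

21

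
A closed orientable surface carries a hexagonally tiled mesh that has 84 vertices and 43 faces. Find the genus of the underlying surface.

2

Every face is a hexagon, so 2E = 6·43 = 258, giving E = 129.
χ = V − E + F = 84 − 129 + 43 = -2.
For a closed orientable surface χ = 2 − 2g, so g = (2 − (-2))/2 = 2.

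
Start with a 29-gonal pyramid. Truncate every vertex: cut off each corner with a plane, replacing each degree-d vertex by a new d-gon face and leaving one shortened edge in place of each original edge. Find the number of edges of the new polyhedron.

174

The base solid has V = 30, E = 58, F = 30.
Truncation replaces each original edge-end by a new vertex, so V′ = 2E = 116.
Each original edge survives, and each old vertex of degree d contributes d new edges; summing degrees gives Σd = 2E, so E′ = E + 2E = 3E = 174.
Each original face survives and each original vertex becomes one new face: F′ = F + V = 60.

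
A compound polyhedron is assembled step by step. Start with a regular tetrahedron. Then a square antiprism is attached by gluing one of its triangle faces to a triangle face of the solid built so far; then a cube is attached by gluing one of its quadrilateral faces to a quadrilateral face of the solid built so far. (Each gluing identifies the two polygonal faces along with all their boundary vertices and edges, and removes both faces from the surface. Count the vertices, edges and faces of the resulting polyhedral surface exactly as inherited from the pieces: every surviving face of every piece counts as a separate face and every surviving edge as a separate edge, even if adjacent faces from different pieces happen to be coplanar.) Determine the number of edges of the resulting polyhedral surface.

27

A regular tetrahedron: V=4, E=6, F=4.
Attach a square antiprism (V=8, E=16, F=10) along a 3-gon: merge 3 vertices and 3 edges, delete both glued faces → V=9, E=19, F=12.
Attach a cube (V=8, E=12, F=6) along a 4-gon: merge 4 vertices and 4 edges, delete both glued faces → V=13, E=27, F=16.
Check: V − E + F = 13 − 27 + 16 = 2.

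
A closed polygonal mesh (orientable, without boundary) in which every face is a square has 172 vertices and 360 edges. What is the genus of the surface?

5

Every face is a square and each edge borders two faces, so 4F = 2·360, giving F = 180.
χ = V − E + F = 172 − 360 + 180 = -8.
For a closed orientable surface χ = 2 − 2g, so g = (2 − (-8))/2 = 5.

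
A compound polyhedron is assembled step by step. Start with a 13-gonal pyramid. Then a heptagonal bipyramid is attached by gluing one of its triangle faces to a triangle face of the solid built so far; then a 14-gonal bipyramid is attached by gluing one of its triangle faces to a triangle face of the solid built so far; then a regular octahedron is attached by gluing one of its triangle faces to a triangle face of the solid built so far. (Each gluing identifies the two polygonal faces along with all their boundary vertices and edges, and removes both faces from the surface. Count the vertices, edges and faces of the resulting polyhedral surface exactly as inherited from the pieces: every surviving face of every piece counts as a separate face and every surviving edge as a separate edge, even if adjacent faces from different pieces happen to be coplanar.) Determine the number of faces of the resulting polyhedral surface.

A 13-gonal pyramid: V=14, E=26, F=14.
Attach a heptagonal bipyramid (V=9, E=21, F=14) along a 3-gon: merge 3 vertices and 3 edges, delete both glued faces → V=20, E=44, F=26.
Attach a 14-gonal bipyramid (V=16, E=42, F=28) along a 3-gon: merge 3 vertices and 3 edges, delete both glued faces → V=33, E=83, F=52.
Attach a regular octahedron (V=6, E=12, F=8) along a 3-gon: merge 3 vertices and 3 edges, delete both glued faces → V=36, E=92, F=58.
Check: V − E + F = 36 − 92 + 58 = 2.

58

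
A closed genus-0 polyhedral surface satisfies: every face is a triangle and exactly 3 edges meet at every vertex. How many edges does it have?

Each face has 3 edges and each edge borders two faces, so 2E = 3F.
Each vertex has degree 3, so 3V = 2E and hence V = 3F/3.
Euler: V − E + F = 2 ⇒ (3F/3) − (3F/2) + F = 2.
Multiply by 6: (6 − 9 + 6)F = 12, i.e. 3F = 12.
So F = 4, E = 3·4/2 = 6, V = 3·4/3 = 4.

6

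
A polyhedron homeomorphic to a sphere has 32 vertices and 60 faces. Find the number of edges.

Here V − E + F = 2.
E = V + F − (2) = 32 + 60 − (2) = 90.

90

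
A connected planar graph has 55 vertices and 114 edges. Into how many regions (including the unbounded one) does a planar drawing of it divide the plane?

Euler's formula for a connected plane graph: V − E + F = 2, so F = 2 − 55 + 114 = 61.

61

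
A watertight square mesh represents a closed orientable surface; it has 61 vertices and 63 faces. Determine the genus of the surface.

Every face is a square, so 2E = 4·63 = 252, giving E = 126.
χ = V − E + F = 61 − 126 + 63 = -2.
For a closed orientable surface χ = 2 − 2g, so g = (2 − (-2))/2 = 2.

2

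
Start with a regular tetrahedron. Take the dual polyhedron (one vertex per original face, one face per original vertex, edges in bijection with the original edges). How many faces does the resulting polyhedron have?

4

The base solid has V = 4, E = 6, F = 4.
The dual swaps V and F and preserves E: V′ = F = 4, E′ = E = 6, F′ = V = 4.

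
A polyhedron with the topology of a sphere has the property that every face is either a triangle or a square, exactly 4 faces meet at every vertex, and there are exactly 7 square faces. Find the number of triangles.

Let x be the number of triangles; then F = 7 + x.
Edge–face incidences: 2E = 4·7 + 3·x = 28 + 3x.
Every vertex has degree 4, so 4V = 2E.
Euler: V − E + F = 2 ⇒ (2E)/4 − E + (7 + x) = 2.
Multiply by 8: 2·(2E) − 4·(2E) + 8·(7 + x) = 16, i.e. 56 + 8x − 2·(28 + 3x) = 16.
Collecting terms: 2x = 16, so x = 8.
Then 2E = 28 + 3·8 = 52, so E = 26, V = 2E/4 = 13, F = 7 + 8 = 15.

8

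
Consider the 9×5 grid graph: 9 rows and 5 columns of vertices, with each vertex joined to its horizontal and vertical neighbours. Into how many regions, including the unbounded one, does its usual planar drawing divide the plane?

33

The grid has V = 9·5 = 45 vertices and E = 9·4 + 5·8 = 76 edges.
F = 2 − V + E = 2 − 45 + 76 = 33.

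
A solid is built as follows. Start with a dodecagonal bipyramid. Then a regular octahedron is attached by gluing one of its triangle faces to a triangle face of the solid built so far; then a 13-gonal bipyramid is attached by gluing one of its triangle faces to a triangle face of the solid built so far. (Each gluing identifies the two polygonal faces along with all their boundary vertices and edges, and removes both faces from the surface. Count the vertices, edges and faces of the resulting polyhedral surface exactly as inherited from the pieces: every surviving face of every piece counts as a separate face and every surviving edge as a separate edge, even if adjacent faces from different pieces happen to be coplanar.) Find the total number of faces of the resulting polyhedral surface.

A dodecagonal bipyramid: V=14, E=36, F=24.
Attach a regular octahedron (V=6, E=12, F=8) along a 3-gon: merge 3 vertices and 3 edges, delete both glued faces → V=17, E=45, F=30.
Attach a 13-gonal bipyramid (V=15, E=39, F=26) along a 3-gon: merge 3 vertices and 3 edges, delete both glued faces → V=29, E=81, F=54.
Check: V − E + F = 29 − 81 + 54 = 2.

54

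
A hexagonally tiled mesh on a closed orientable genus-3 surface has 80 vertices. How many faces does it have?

χ = 2 − 2·3 = -4, and every face is a hexagon so 6F = 2E.
V − E + F = -4 with E = 6F/2 gives 80 − (6/2 − 1)·F = -4, so F = 42 and E = 126.

42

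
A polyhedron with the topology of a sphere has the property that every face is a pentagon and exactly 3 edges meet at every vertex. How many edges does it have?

30

Each face has 5 edges and each edge borders two faces, so 2E = 5F.
Each vertex has degree 3, so 3V = 2E and hence V = 5F/3.
Euler: V − E + F = 2 ⇒ (5F/3) − (5F/2) + F = 2.
Multiply by 6: (10 − 15 + 6)F = 12, i.e. 1F = 12.
So F = 12, E = 5·12/2 = 30, V = 5·12/3 = 20.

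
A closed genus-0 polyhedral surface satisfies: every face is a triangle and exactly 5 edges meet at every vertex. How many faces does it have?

20

Each face has 3 edges and each edge borders two faces, so 2E = 3F.
Each vertex has degree 5, so 5V = 2E and hence V = 3F/5.
Euler: V − E + F = 2 ⇒ (3F/5) − (3F/2) + F = 2.
Multiply by 10: (6 − 15 + 10)F = 20, i.e. 1F = 20.
So F = 20, E = 3·20/2 = 30, V = 3·20/5 = 12.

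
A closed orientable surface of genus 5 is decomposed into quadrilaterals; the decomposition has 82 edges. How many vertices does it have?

33

χ = 2 − 2·5 = -8, and every face is a square so 4F = 2E.
F = 2E/4 = 41. Then V = -8 + E − F = -8 + 82 − 41 = 33.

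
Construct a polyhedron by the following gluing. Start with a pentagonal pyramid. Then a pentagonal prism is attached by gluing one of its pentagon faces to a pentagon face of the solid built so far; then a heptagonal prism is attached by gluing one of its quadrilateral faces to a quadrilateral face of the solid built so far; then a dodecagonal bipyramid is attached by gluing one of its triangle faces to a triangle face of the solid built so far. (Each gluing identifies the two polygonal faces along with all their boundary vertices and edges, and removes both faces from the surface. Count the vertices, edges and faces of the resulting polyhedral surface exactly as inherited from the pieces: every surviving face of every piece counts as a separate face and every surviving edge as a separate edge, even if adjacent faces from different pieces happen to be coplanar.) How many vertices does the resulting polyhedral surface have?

A pentagonal pyramid: V=6, E=10, F=6.
Attach a pentagonal prism (V=10, E=15, F=7) along a 5-gon: merge 5 vertices and 5 edges, delete both glued faces → V=11, E=20, F=11.
Attach a heptagonal prism (V=14, E=21, F=9) along a 4-gon: merge 4 vertices and 4 edges, delete both glued faces → V=21, E=37, F=18.
Attach a dodecagonal bipyramid (V=14, E=36, F=24) along a 3-gon: merge 3 vertices and 3 edges, delete both glued faces → V=32, E=70, F=40.
Check: V − E + F = 32 − 70 + 40 = 2.

32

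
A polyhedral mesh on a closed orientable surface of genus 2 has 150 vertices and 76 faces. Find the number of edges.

For a closed orientable surface of genus 2, χ = 2 − 2·2 = -2.
E = V + F − (-2) = 150 + 76 − (-2) = 228.

228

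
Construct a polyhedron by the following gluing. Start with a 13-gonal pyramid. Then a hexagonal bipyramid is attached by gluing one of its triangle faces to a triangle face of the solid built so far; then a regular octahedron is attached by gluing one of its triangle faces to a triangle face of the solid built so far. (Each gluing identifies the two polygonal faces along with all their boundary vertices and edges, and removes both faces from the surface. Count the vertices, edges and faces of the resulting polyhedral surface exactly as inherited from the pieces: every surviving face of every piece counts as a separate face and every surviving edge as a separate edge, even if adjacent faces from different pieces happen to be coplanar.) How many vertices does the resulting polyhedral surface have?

22

A 13-gonal pyramid: V=14, E=26, F=14.
Attach a hexagonal bipyramid (V=8, E=18, F=12) along a 3-gon: merge 3 vertices and 3 edges, delete both glued faces → V=19, E=41, F=24.
Attach a regular octahedron (V=6, E=12, F=8) along a 3-gon: merge 3 vertices and 3 edges, delete both glued faces → V=22, E=50, F=30.
Check: V − E + F = 22 − 50 + 30 = 2.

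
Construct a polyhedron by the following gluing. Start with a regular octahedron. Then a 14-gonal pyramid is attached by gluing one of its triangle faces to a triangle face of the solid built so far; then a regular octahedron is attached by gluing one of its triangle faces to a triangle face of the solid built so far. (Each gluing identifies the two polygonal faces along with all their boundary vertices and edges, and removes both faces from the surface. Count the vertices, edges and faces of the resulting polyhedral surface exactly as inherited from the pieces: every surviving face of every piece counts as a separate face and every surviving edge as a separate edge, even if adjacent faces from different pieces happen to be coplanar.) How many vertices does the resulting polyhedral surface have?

A regular octahedron: V=6, E=12, F=8.
Attach a 14-gonal pyramid (V=15, E=28, F=15) along a 3-gon: merge 3 vertices and 3 edges, delete both glued faces → V=18, E=37, F=21.
Attach a regular octahedron (V=6, E=12, F=8) along a 3-gon: merge 3 vertices and 3 edges, delete both glued faces → V=21, E=46, F=27.
Check: V − E + F = 21 − 46 + 27 = 2.

21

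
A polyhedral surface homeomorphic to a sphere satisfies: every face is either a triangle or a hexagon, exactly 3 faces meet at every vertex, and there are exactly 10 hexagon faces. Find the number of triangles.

4

Let x be the number of triangles; then F = 10 + x.
Edge–face incidences: 2E = 6·10 + 3·x = 60 + 3x.
Every vertex has degree 3, so 3V = 2E.
Euler: V − E + F = 2 ⇒ (2E)/3 − E + (10 + x) = 2.
Multiply by 6: 2·(2E) − 3·(2E) + 6·(10 + x) = 12, i.e. 60 + 6x − (60 + 3x) = 12.
Collecting terms: 3x = 12, so x = 4.
Then 2E = 60 + 3·4 = 72, so E = 36, V = 2E/3 = 24, F = 10 + 4 = 14.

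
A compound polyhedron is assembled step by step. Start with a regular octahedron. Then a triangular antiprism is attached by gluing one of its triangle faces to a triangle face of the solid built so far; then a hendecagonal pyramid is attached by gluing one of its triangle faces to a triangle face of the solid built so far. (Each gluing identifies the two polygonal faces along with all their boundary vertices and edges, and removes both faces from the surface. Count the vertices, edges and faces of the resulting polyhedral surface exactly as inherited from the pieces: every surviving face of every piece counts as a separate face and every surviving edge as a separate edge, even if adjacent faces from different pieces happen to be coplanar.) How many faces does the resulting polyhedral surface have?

24

A regular octahedron: V=6, E=12, F=8.
Attach a triangular antiprism (V=6, E=12, F=8) along a 3-gon: merge 3 vertices and 3 edges, delete both glued faces → V=9, E=21, F=14.
Attach a hendecagonal pyramid (V=12, E=22, F=12) along a 3-gon: merge 3 vertices and 3 edges, delete both glued faces → V=18, E=40, F=24.
Check: V − E + F = 18 − 40 + 24 = 2.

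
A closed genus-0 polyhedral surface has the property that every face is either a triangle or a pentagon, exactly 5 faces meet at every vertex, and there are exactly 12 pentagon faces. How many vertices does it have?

60

Let x be the number of triangles; then F = 12 + x.
Edge–face incidences: 2E = 5·12 + 3·x = 60 + 3x.
Every vertex has degree 5, so 5V = 2E.
Euler: V − E + F = 2 ⇒ (2E)/5 − E + (12 + x) = 2.
Multiply by 10: 2·(2E) − 5·(2E) + 10·(12 + x) = 20, i.e. 120 + 10x − 3·(60 + 3x) = 20.
Collecting terms: x − 60 = 20, so x = 80.
Then 2E = 60 + 3·80 = 300, so E = 150, V = 2E/5 = 60, F = 12 + 80 = 92.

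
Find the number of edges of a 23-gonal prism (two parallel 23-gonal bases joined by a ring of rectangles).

69

A prism on an n-gon has two n-gon bases and n rectangular sides: V = 2·23 = 46, E = 3·23 = 69, F = 23 + 2 = 25.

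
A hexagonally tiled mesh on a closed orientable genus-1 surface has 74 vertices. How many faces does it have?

χ = 2 − 2·1 = 0, and every face is a hexagon so 6F = 2E.
V − E + F = 0 with E = 6F/2 gives 74 − (6/2 − 1)·F = 0, so F = 37 and E = 111.

37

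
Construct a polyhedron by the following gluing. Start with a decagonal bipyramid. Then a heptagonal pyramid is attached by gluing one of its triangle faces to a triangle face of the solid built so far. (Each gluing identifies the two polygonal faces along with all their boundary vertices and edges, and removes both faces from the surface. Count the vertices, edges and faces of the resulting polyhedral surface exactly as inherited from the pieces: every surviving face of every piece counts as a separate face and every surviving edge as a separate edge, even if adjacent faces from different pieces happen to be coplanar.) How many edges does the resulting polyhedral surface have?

41

A decagonal bipyramid: V=12, E=30, F=20.
Attach a heptagonal pyramid (V=8, E=14, F=8) along a 3-gon: merge 3 vertices and 3 edges, delete both glued faces → V=17, E=41, F=26.
Check: V − E + F = 17 − 41 + 26 = 2.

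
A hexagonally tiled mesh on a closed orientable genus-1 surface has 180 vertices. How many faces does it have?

90

χ = 2 − 2·1 = 0, and every face is a hexagon so 6F = 2E.
V − E + F = 0 with E = 6F/2 gives 180 − (6/2 − 1)·F = 0, so F = 90 and E = 270.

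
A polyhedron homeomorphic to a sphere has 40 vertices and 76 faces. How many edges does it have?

Here V − E + F = 2.
E = V + F − (2) = 40 + 76 − (2) = 114.

114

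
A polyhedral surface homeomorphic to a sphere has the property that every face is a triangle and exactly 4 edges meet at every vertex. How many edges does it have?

12

Each face has 3 edges and each edge borders two faces, so 2E = 3F.
Each vertex has degree 4, so 4V = 2E and hence V = 3F/4.
Euler: V − E + F = 2 ⇒ (3F/4) − (3F/2) + F = 2.
Multiply by 8: (6 − 12 + 8)F = 16, i.e. 2F = 16.
So F = 8, E = 3·8/2 = 12, V = 3·8/4 = 6.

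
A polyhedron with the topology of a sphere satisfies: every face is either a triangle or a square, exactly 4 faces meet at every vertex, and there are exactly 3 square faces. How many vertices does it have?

9

Let x be the number of triangles; then F = 3 + x.
Edge–face incidences: 2E = 4·3 + 3·x = 12 + 3x.
Every vertex has degree 4, so 4V = 2E.
Euler: V − E + F = 2 ⇒ (2E)/4 − E + (3 + x) = 2.
Multiply by 8: 2·(2E) − 4·(2E) + 8·(3 + x) = 16, i.e. 24 + 8x − 2·(12 + 3x) = 16.
Collecting terms: 2x = 16, so x = 8.
Then 2E = 12 + 3·8 = 36, so E = 18, V = 2E/4 = 9, F = 3 + 8 = 11.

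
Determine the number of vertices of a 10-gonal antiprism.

20

An antiprism on an n-gon has two n-gon caps and 2n triangles: V = 2·10 = 20, E = 4·10 = 40, F = 2·10 + 2 = 22.
Check: V − E + F = 20 − 40 + 22 = 2.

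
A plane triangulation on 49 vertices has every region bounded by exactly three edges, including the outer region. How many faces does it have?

In a plane triangulation 3F = 2E and V − E + F = 2, so F = 2V − 4 = 2·49 − 4 = 94.

94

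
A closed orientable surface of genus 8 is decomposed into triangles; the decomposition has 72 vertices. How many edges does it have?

χ = 2 − 2·8 = -14, and every face is a triangle so 3F = 2E.
V − E + F = -14 with E = 3F/2 gives 72 − (3/2 − 1)·F = -14, so F = 172 and E = 258.

258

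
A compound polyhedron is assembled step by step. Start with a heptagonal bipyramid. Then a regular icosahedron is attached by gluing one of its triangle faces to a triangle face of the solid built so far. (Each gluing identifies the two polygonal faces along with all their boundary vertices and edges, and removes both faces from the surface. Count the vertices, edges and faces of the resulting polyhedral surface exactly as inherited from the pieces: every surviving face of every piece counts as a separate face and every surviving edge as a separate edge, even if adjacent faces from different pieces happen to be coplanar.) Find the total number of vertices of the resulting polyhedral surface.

18

A heptagonal bipyramid: V=9, E=21, F=14.
Attach a regular icosahedron (V=12, E=30, F=20) along a 3-gon: merge 3 vertices and 3 edges, delete both glued faces → V=18, E=48, F=32.
Check: V − E + F = 18 − 48 + 32 = 2.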